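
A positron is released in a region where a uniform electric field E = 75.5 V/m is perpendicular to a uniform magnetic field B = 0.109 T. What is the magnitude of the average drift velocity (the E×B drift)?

v_d ≈ 693 m/s

In crossed fields the guiding centre drifts at v_d = |E×B|/B² = E/B, independent of charge and mass.
v_d = 75.5/0.109 = 693 m/s.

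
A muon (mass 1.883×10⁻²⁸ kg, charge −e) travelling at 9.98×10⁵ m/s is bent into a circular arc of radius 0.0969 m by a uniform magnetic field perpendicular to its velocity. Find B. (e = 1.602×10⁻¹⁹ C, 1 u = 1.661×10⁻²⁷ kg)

From |q|vB = mv²/r, B = mv/(|q|r).
B = (1.883×10⁻²⁸)(9.98×10⁵)/((1.602×10⁻¹⁹)(0.0969)) ≈ 0.0121 T.

B ≈ 0.0121 T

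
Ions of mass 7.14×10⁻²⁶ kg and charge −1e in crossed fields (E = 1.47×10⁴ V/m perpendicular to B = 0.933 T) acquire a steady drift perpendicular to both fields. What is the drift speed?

The steady drift has the magnetic force balancing the electric force, so v_d = E/B.
v_d = 1.47×10⁴/0.933 = 1.58×10⁴ m/s.

v_d ≈ 1.58×10⁴ m/s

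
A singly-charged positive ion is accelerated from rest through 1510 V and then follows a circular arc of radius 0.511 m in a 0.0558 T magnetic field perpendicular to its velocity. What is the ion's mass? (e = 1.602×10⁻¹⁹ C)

Combine |q|V = ½mv² and r = mv/(|q|B): eliminate v to get m = qB²r²/(2V).
m = (1.602×10⁻¹⁹)(0.0558)²(0.511)²/(2·1510) ≈ 4.31×10⁻²⁶ kg.

m ≈ 4.31×10⁻²⁶ kg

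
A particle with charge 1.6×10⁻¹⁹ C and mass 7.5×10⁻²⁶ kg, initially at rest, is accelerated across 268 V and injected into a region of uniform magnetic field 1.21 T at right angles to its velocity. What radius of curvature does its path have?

Acceleration: |q|V = ½mv² ⇒ v = √(2|q|V/m) = √(2·1.6×10⁻¹⁹·268/7.5×10⁻²⁶) ≈ 3.382×10⁴ m/s.
In the field: r = mv/(|q|B) = (7.5×10⁻²⁶)(3.382×10⁴)/((1.6×10⁻¹⁹)(1.21)) ≈ 0.0131 m.

r ≈ 0.0131 m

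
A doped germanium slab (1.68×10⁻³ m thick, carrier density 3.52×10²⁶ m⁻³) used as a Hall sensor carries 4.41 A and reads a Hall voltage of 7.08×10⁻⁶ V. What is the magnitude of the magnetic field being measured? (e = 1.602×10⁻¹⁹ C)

B ≈ 0.152 T

From V_H = IB/(n e t), B = V_H n e t / I.
B = (7.08×10⁻⁶)(3.52×10²⁶)(1.602×10⁻¹⁹)(1.68×10⁻³)/4.41 ≈ 0.152 T.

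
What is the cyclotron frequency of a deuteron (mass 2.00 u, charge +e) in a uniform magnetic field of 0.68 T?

f ≈ 5.2×10⁶ Hz

f = |q|B/(2πm).
f = (1.602×10⁻¹⁹)(0.68)/(2π·3.322×10⁻²⁷) ≈ 5.2×10⁶ Hz.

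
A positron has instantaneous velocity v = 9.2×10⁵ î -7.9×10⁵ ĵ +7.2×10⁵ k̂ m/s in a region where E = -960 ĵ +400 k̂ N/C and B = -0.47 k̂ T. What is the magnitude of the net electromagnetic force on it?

v×B = (3.71×10⁵, 4.32×10⁵, 0) N/C.
E + v×B = (3.71×10⁵, 4.31×10⁵, 400) N/C.
F = q(E + v×B) = (1.602×10⁻¹⁹ C)·(3.71×10⁵, 4.31×10⁵, 400) = (5.95×10⁻¹⁴, 6.91×10⁻¹⁴, 6.41×10⁻¹⁷) N.
|F| = 9.12×10⁻¹⁴ N.

|F| ≈ 9.12×10⁻¹⁴ N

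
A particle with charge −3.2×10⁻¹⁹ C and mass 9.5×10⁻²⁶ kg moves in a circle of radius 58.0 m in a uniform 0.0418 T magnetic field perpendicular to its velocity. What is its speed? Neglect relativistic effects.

v ≈ 8.17×10⁶ m/s

From |q|vB = mv²/r, v = |q|Br/m.
v = (3.2×10⁻¹⁹)(0.0418)(58.0)/9.5×10⁻²⁶ ≈ 8.17×10⁶ m/s.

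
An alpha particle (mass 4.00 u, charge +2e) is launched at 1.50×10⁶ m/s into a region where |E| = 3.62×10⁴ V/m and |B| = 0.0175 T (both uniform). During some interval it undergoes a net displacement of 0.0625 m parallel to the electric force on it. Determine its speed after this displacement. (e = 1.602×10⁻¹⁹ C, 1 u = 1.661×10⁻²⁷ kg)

v_f ≈ 1.57×10⁶ m/s

B does no work; ΔKE = |q|E d.
½mv_f² = ½mv₀² + |q|Ed = ½(6.644×10⁻²⁷)(1.50×10⁶)² + (3.204×10⁻¹⁹)(3.62×10⁴)(0.0625) ≈ 7.474×10⁻¹⁵ J + 7.249×10⁻¹⁶ J ≈ 8.199×10⁻¹⁵ J.
v_f = √(2·8.199×10⁻¹⁵/6.644×10⁻²⁷) ≈ 1.57×10⁶ m/s.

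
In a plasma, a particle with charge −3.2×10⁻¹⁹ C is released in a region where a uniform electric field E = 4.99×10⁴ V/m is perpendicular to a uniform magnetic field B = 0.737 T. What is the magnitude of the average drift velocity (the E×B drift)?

v_d ≈ 6.77×10⁴ m/s

In crossed fields the guiding centre drifts at v_d = |E×B|/B² = E/B, independent of charge and mass.
v_d = 4.99×10⁴/0.737 = 6.77×10⁴ m/s.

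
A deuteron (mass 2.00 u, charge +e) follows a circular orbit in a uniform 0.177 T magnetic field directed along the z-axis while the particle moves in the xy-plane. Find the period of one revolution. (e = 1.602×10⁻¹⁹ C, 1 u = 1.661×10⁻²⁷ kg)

The cyclotron period depends only on m, q, B: T = 2πm/(|q|B).
T = 2π(3.322×10⁻²⁷)/((1.602×10⁻¹⁹)(0.177)) ≈ 7.36×10⁻⁷ s.

T ≈ 7.36×10⁻⁷ s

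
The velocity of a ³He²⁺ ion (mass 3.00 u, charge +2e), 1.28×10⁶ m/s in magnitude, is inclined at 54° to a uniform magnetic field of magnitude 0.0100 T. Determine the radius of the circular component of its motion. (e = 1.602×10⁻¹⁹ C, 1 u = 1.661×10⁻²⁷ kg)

v⊥ = v sinθ = 1.28×10⁶·sin54° ≈ 1.036×10⁶ m/s.
r = m v⊥/(|q|B) = (4.983×10⁻²⁷)(1.036×10⁶)/((3.204×10⁻¹⁹)(0.0100)) ≈ 1.61 m.

r ≈ 1.61 m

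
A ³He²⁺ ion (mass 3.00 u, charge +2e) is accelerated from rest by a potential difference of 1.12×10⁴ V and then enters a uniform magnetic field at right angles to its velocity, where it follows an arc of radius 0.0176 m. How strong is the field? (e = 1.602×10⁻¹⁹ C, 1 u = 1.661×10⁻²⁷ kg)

B ≈ 1.06 T

v = √(2|q|V/m) = √(2·3.204×10⁻¹⁹·1.12×10⁴/4.983×10⁻²⁷) ≈ 1.200×10⁶ m/s.
B = mv/(|q|r) = (4.983×10⁻²⁷)(1.200×10⁶)/((3.204×10⁻¹⁹)(0.0176)) ≈ 1.06 T.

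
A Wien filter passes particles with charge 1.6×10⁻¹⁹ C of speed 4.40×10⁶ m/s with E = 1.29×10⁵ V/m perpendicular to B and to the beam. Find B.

B = 0.0293 T

Balance of forces in the selector: qE = qvB ⇒ B = E/v.
B = 1.29×10⁵/4.40×10⁶ = 0.0293 T.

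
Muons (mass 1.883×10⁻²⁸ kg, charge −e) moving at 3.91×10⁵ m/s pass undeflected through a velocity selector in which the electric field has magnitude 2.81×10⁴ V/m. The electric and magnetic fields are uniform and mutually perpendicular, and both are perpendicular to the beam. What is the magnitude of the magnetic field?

B = 0.0719 T

Balance of forces in the selector: qE = qvB ⇒ B = E/v.
B = 2.81×10⁴/3.91×10⁵ = 0.0719 T.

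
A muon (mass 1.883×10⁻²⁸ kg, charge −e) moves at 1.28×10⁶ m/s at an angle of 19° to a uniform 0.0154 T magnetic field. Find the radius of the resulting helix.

r ≈ 0.0318 m

v⊥ = v sinθ = 1.28×10⁶·sin19° ≈ 4.167×10⁵ m/s.
r = m v⊥/(|q|B) = (1.883×10⁻²⁸)(4.167×10⁵)/((1.602×10⁻¹⁹)(0.0154)) ≈ 0.0318 m.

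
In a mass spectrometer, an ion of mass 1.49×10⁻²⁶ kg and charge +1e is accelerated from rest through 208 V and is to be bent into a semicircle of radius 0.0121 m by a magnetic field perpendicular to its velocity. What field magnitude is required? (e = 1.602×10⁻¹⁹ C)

B ≈ 0.514 T

v = √(2|q|V/m) = √(2·1.602×10⁻¹⁹·208/1.49×10⁻²⁶) ≈ 6.688×10⁴ m/s.
B = mv/(|q|r) = (1.49×10⁻²⁶)(6.688×10⁴)/((1.602×10⁻¹⁹)(0.0121)) ≈ 0.514 T.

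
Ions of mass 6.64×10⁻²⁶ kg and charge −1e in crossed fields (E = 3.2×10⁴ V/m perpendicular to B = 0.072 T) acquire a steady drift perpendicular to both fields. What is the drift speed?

The E×B drift speed is v_d = E/B.
v_d = 3.2×10⁴/0.072 = 4.4×10⁵ m/s.

v_d ≈ 4.4×10⁵ m/s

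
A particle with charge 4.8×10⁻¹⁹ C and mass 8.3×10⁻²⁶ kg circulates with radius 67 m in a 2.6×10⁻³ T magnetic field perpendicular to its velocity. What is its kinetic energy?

v = |q|Br/m, then KE = ½mv² = (qBr)²/(2m).
v = (4.8×10⁻¹⁹)(2.6×10⁻³)(67)/8.3×10⁻²⁶ ≈ 1.007×10⁶ m/s.
KE = ½(8.3×10⁻²⁶)(1.007×10⁶)² ≈ 4.2×10⁻¹⁴ J = 2.6×10⁵ eV.

KE ≈ 2.6×10⁵ eV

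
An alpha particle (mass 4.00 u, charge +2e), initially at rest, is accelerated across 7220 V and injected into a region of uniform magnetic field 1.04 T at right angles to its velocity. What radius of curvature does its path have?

Acceleration: |q|V = ½mv² ⇒ v = √(2|q|V/m) = √(2·3.204×10⁻¹⁹·7220/6.644×10⁻²⁷) ≈ 8.345×10⁵ m/s.
In the field: r = mv/(|q|B) = (6.644×10⁻²⁷)(8.345×10⁵)/((3.204×10⁻¹⁹)(1.04)) ≈ 0.0166 m.

r ≈ 0.0166 m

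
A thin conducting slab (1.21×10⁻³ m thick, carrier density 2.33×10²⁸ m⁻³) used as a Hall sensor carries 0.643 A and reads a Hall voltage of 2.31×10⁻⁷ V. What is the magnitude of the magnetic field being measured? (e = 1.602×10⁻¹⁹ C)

B ≈ 1.62 T

From V_H = IB/(n e t), B = V_H n e t / I.
B = (2.31×10⁻⁷)(2.33×10²⁸)(1.602×10⁻¹⁹)(1.21×10⁻³)/0.643 ≈ 1.62 T.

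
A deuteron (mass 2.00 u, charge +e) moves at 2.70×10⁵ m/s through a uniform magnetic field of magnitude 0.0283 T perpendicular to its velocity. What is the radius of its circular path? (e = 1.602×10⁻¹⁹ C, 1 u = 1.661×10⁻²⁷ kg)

r ≈ 0.198 m

The magnetic force provides the centripetal force: |q|vB = mv²/r.
r = mv/(|q|B) = (3.322×10⁻²⁷)(2.70×10⁵)/((1.602×10⁻¹⁹)(0.0283)) ≈ 0.198 m.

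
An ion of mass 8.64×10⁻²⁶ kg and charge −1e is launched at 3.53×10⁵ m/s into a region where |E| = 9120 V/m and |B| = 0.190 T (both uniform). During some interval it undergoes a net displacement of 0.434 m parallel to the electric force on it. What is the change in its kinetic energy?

The magnetic force is always ⟂ v and does no work; only the electric force changes KE.
ΔKE = F_E · d = |q|E d = (1.602×10⁻¹⁹)(9120)(0.434) ≈ 6.34×10⁻¹⁶ J.

ΔKE ≈ 6.34×10⁻¹⁶ J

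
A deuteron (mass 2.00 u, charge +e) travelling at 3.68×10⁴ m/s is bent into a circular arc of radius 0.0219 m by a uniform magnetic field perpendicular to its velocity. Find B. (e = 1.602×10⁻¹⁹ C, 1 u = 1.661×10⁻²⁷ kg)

From |q|vB = mv²/r, B = mv/(|q|r).
B = (3.322×10⁻²⁷)(3.68×10⁴)/((1.602×10⁻¹⁹)(0.0219)) ≈ 0.0348 T.

B ≈ 0.0348 T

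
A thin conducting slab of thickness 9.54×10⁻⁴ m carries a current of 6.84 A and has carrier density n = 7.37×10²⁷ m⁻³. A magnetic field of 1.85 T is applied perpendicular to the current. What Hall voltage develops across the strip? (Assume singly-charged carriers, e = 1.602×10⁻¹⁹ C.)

V_H ≈ 1.12×10⁻⁵ V

V_H = IB/(n e t).
V_H = (6.84)(1.85)/((7.37×10²⁷)(1.602×10⁻¹⁹)(9.54×10⁻⁴)) ≈ 1.12×10⁻⁵ V.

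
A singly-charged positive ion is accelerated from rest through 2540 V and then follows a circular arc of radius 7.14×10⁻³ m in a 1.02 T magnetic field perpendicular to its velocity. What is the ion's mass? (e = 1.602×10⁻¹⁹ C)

Combine |q|V = ½mv² and r = mv/(|q|B): eliminate v to get m = qB²r²/(2V).
m = (1.602×10⁻¹⁹)(1.02)²(7.14×10⁻³)²/(2·2540) ≈ 1.67×10⁻²⁷ kg.

m ≈ 1.67×10⁻²⁷ kg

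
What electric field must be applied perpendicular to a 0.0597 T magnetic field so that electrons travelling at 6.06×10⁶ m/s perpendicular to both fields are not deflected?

For straight-line motion qE = qvB, so E = vB.
E = 6.06×10⁶ × 0.0597 = 3.62×10⁵ V/m.

E = 3.62×10⁵ V/m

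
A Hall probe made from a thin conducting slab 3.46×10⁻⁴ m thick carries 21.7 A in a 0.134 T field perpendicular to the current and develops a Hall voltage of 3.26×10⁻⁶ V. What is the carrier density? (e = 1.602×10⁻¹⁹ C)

n ≈ 1.61×10²⁸ m⁻³

From V_H = IB/(n e t), n = IB/(V_H e t).
n = (21.7)(0.134)/((3.26×10⁻⁶)(1.602×10⁻¹⁹)(3.46×10⁻⁴)) ≈ 1.61×10²⁸ m⁻³.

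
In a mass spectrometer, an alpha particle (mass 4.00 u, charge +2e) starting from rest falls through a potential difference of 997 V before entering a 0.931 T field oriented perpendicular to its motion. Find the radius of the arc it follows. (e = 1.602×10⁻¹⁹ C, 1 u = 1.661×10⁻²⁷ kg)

r ≈ 6.91×10⁻³ m

Acceleration: |q|V = ½mv² ⇒ v = √(2|q|V/m) = √(2·3.204×10⁻¹⁹·997/6.644×10⁻²⁷) ≈ 3.101×10⁵ m/s.
In the field: r = mv/(|q|B) = (6.644×10⁻²⁷)(3.101×10⁵)/((3.204×10⁻¹⁹)(0.931)) ≈ 6.91×10⁻³ m.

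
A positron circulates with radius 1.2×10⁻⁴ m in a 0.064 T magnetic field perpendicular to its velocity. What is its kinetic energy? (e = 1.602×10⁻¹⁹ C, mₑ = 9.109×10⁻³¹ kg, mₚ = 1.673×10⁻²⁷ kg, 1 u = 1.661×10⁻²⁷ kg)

KE ≈ 5.2 eV

v = |q|Br/m, then KE = ½mv² = (qBr)²/(2m).
v = (1.602×10⁻¹⁹)(0.064)(1.2×10⁻⁴)/9.109×10⁻³¹ ≈ 1.351×10⁶ m/s.
KE = ½(9.109×10⁻³¹)(1.351×10⁶)² ≈ 8.3×10⁻¹⁹ J = 5.2 eV.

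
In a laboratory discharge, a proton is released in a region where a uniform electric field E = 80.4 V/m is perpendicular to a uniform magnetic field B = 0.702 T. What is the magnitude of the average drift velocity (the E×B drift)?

The E×B drift speed is v_d = E/B.
v_d = 80.4/0.702 = 115 m/s.

v_d ≈ 115 m/s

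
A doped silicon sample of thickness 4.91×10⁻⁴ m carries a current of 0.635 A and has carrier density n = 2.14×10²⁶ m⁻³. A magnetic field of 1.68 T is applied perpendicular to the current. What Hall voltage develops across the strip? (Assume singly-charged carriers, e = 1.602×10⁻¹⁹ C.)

V_H = IB/(n e t).
V_H = (0.635)(1.68)/((2.14×10²⁶)(1.602×10⁻¹⁹)(4.91×10⁻⁴)) ≈ 6.34×10⁻⁵ V.

V_H ≈ 6.34×10⁻⁵ V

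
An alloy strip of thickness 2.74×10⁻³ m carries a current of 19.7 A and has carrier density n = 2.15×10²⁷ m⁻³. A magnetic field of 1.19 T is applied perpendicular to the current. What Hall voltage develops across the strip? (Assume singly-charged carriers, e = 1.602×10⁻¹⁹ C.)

V_H = IB/(n e t).
V_H = (19.7)(1.19)/((2.15×10²⁷)(1.602×10⁻¹⁹)(2.74×10⁻³)) ≈ 2.48×10⁻⁵ V.

V_H ≈ 2.48×10⁻⁵ V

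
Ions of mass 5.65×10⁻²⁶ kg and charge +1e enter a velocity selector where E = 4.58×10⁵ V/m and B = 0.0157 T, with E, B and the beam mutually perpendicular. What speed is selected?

Zero net Lorentz force requires |qE| = |q v×B|, i.e. E = vB.
v = E/B = 4.58×10⁵/0.0157 = 2.92×10⁷ m/s.

v = 2.92×10⁷ m/s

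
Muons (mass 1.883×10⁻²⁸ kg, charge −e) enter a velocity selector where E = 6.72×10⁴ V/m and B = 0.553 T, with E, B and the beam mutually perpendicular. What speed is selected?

Straight-line motion ⇒ electric and magnetic forces cancel, so E = vB.
v = E/B = 6.72×10⁴/0.553 = 1.22×10⁵ m/s.

v = 1.22×10⁵ m/s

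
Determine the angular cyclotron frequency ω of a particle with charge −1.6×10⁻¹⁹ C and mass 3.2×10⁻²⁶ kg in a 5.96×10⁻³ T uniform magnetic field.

ω = |q|B/m.
ω = (1.6×10⁻¹⁹)(5.96×10⁻³)/3.2×10⁻²⁶ ≈ 2.98×10⁴ rad/s.

ω ≈ 2.98×10⁴ rad/s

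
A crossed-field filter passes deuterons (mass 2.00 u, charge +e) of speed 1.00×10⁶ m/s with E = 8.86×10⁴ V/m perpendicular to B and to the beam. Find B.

B = 0.0886 T

Balance of forces in the selector: qE = qvB ⇒ B = E/v.
B = 8.86×10⁴/1.00×10⁶ = 0.0886 T.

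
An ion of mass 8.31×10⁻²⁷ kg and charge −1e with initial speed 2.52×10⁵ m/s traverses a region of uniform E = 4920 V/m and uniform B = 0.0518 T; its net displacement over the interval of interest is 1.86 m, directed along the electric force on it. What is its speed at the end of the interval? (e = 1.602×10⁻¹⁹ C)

B does no work; ΔKE = |q|E d.
½mv_f² = ½mv₀² + |q|Ed = ½(8.31×10⁻²⁷)(2.52×10⁵)² + (1.602×10⁻¹⁹)(4920)(1.86) ≈ 2.639×10⁻¹⁶ J + 1.466×10⁻¹⁵ J ≈ 1.730×10⁻¹⁵ J.
v_f = √(2·1.730×10⁻¹⁵/8.31×10⁻²⁷) ≈ 6.45×10⁵ m/s.

v_f ≈ 6.45×10⁵ m/s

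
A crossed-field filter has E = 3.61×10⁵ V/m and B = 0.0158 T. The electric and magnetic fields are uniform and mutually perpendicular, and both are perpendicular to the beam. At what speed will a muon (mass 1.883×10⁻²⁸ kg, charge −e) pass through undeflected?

For undeflected motion the electric and magnetic forces balance: qE = qvB.
v = E/B = 3.61×10⁵/0.0158 = 2.28×10⁷ m/s.

v = 2.28×10⁷ m/s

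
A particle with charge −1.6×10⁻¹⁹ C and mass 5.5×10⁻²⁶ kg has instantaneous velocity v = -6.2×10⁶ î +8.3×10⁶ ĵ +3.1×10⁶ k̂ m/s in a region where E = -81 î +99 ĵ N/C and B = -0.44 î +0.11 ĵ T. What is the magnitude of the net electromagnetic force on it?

v×B = (-3.41×10⁵, -1.36×10⁶, 2.97×10⁶) N/C.
E + v×B = (-3.41×10⁵, -1.36×10⁶, 2.97×10⁶) N/C.
F = q(E + v×B) = (−1.6×10⁻¹⁹ C)·(-3.41×10⁵, -1.36×10⁶, 2.97×10⁶) = (5.46×10⁻¹⁴, 2.18×10⁻¹³, -4.75×10⁻¹³) N.
|F| = 5.26×10⁻¹³ N.

|F| ≈ 5.26×10⁻¹³ N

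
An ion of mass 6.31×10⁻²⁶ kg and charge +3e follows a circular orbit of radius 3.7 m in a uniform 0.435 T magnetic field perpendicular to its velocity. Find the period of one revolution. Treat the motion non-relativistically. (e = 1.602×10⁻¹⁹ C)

T ≈ 1.90×10⁻⁶ s

The cyclotron period depends only on m, q, B: T = 2πm/(|q|B).
T = 2π(6.31×10⁻²⁶)/((4.806×10⁻¹⁹)(0.435)) ≈ 1.90×10⁻⁶ s.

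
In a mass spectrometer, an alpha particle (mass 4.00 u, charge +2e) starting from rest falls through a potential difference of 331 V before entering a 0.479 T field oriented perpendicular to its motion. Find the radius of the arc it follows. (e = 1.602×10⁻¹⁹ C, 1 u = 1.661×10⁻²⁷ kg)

r ≈ 7.74×10⁻³ m

Acceleration: |q|V = ½mv² ⇒ v = √(2|q|V/m) = √(2·3.204×10⁻¹⁹·331/6.644×10⁻²⁷) ≈ 1.787×10⁵ m/s.
In the field: r = mv/(|q|B) = (6.644×10⁻²⁷)(1.787×10⁵)/((3.204×10⁻¹⁹)(0.479)) ≈ 7.74×10⁻³ m.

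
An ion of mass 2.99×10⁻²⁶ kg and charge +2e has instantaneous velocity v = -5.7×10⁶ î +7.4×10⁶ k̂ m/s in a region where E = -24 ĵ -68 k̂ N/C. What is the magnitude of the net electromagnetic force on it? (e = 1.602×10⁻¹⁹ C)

Only an electric field acts, so F = qE = (3.204×10⁻¹⁹ C)·(0, -24.0, -68.0) = (0, -7.69×10⁻¹⁸, -2.18×10⁻¹⁷) N.
|F| = 2.31×10⁻¹⁷ N.

|F| ≈ 2.31×10⁻¹⁷ N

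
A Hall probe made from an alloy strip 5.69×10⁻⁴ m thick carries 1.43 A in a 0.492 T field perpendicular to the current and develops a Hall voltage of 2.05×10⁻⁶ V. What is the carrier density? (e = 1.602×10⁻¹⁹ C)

From V_H = IB/(n e t), n = IB/(V_H e t).
n = (1.43)(0.492)/((2.05×10⁻⁶)(1.602×10⁻¹⁹)(5.69×10⁻⁴)) ≈ 3.77×10²⁷ m⁻³.

n ≈ 3.77×10²⁷ m⁻³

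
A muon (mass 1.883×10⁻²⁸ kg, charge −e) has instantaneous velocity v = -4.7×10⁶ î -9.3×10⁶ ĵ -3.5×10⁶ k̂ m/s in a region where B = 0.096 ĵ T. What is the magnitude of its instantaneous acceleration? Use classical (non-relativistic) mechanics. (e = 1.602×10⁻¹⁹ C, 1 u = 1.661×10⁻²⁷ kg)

|a| ≈ 4.79×10¹⁴ m/s²

v×B = (3.36×10⁵, 0, -4.51×10⁵) N/C.
F = q v×B = (−1.602×10⁻¹⁹ C)·(3.36×10⁵, 0, -4.51×10⁵) = (-5.38×10⁻¹⁴, 0, 7.23×10⁻¹⁴) N.
|a| = |F|/m = 9.012×10⁻¹⁴/1.883×10⁻²⁸ ≈ 4.79×10¹⁴ m/s².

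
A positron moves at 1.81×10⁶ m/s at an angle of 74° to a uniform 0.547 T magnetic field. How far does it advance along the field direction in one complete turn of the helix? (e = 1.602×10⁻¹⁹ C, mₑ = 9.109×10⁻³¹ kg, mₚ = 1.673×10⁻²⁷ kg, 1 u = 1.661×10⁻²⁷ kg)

p ≈ 3.26×10⁻⁵ m

v∥ = v cosθ = 1.81×10⁶·cos74° ≈ 4.989×10⁵ m/s.
T = 2πm/(|q|B) = 2π(9.109×10⁻³¹)/((1.602×10⁻¹⁹)(0.547)) ≈ 6.531×10⁻¹¹ s.
pitch = v∥ T = (4.989×10⁵)(6.531×10⁻¹¹) ≈ 3.26×10⁻⁵ m.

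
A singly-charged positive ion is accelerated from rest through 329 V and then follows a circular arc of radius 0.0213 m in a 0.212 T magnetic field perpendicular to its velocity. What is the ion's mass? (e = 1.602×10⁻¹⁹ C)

Combine |q|V = ½mv² and r = mv/(|q|B): eliminate v to get m = qB²r²/(2V).
m = (1.602×10⁻¹⁹)(0.212)²(0.0213)²/(2·329) ≈ 4.96×10⁻²⁷ kg.

m ≈ 4.96×10⁻²⁷ kg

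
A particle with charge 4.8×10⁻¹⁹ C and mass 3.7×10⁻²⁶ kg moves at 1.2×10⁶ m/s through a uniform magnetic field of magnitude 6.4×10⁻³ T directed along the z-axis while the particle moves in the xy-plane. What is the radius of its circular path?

The magnetic force provides the centripetal force: |q|vB = mv²/r.
r = mv/(|q|B) = (3.7×10⁻²⁶)(1.2×10⁶)/((4.8×10⁻¹⁹)(6.4×10⁻³)) ≈ 14 m.

r ≈ 14 m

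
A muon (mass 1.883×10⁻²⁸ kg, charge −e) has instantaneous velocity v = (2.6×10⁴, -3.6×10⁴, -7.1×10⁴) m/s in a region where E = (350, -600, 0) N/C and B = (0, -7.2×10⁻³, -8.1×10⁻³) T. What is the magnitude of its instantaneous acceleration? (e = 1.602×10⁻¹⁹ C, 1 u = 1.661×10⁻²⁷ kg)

v×B = (-220, 211, -187) N/C.
E + v×B = (130, -389, -187) N/C.
F = q(E + v×B) = (−1.602×10⁻¹⁹ C)·(130, -389, -187) = (-2.09×10⁻¹⁷, 6.24×10⁻¹⁷, 3.00×10⁻¹⁷) N.
|a| = |F|/m = 7.230×10⁻¹⁷/1.883×10⁻²⁸ ≈ 3.84×10¹¹ m/s².

|a| ≈ 3.84×10¹¹ m/s²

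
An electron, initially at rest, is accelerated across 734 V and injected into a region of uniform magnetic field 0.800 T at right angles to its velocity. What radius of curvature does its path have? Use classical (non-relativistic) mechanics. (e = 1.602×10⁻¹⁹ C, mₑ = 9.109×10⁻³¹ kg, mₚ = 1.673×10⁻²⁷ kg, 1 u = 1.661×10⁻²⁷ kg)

Acceleration: |q|V = ½mv² ⇒ v = √(2|q|V/m) = √(2·1.602×10⁻¹⁹·734/9.109×10⁻³¹) ≈ 1.607×10⁷ m/s.
In the field: r = mv/(|q|B) = (9.109×10⁻³¹)(1.607×10⁷)/((1.602×10⁻¹⁹)(0.800)) ≈ 1.14×10⁻⁴ m.

r ≈ 1.14×10⁻⁴ m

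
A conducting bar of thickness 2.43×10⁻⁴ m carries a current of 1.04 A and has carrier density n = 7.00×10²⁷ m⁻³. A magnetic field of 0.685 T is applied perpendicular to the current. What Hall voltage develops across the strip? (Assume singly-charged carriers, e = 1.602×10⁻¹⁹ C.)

V_H = IB/(n e t).
V_H = (1.04)(0.685)/((7.00×10²⁷)(1.602×10⁻¹⁹)(2.43×10⁻⁴)) ≈ 2.61×10⁻⁶ V.

V_H ≈ 2.61×10⁻⁶ V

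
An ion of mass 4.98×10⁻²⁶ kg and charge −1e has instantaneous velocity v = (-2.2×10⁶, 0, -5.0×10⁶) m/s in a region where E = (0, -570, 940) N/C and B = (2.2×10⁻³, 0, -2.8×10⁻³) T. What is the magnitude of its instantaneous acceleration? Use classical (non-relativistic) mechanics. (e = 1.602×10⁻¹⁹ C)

|a| ≈ 5.71×10¹⁰ m/s²

v×B = (0, -1.72×10⁴, 0) N/C.
E + v×B = (0, -1.77×10⁴, 940) N/C.
F = q(E + v×B) = (−1.602×10⁻¹⁹ C)·(0, -1.77×10⁴, 940) = (0, 2.84×10⁻¹⁵, -1.51×10⁻¹⁶) N.
|a| = |F|/m = 2.844×10⁻¹⁵/4.98×10⁻²⁶ ≈ 5.71×10¹⁰ m/s².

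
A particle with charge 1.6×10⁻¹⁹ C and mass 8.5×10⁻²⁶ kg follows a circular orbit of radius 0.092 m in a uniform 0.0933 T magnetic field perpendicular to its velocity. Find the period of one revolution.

The cyclotron period depends only on m, q, B: T = 2πm/(|q|B).
T = 2π(8.5×10⁻²⁶)/((1.6×10⁻¹⁹)(0.0933)) ≈ 3.58×10⁻⁵ s.

T ≈ 3.58×10⁻⁵ s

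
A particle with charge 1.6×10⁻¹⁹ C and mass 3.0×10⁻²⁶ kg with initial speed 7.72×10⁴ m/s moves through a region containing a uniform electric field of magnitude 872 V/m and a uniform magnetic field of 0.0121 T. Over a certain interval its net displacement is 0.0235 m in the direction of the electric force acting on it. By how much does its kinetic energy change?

The magnetic force is always ⟂ v and does no work; only the electric force changes KE.
ΔKE = F_E · d = |q|E d = (1.6×10⁻¹⁹)(872)(0.0235) ≈ 3.28×10⁻¹⁸ J.

ΔKE ≈ 3.28×10⁻¹⁸ J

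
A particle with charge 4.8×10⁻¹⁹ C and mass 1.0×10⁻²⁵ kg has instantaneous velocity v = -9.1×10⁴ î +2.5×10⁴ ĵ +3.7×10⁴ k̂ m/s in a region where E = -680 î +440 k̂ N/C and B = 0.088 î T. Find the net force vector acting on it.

v×B = (0, 3260, -2200) N/C.
E + v×B = (-680, 3260, -1760) N/C.
F = q(E + v×B) = (4.8×10⁻¹⁹ C)·(-680, 3260, -1760) = (-3.26×10⁻¹⁶, 1.56×10⁻¹⁵, -8.45×10⁻¹⁶) N.

F ≈ (-3.26×10⁻¹⁶, 1.56×10⁻¹⁵, -8.45×10⁻¹⁶) N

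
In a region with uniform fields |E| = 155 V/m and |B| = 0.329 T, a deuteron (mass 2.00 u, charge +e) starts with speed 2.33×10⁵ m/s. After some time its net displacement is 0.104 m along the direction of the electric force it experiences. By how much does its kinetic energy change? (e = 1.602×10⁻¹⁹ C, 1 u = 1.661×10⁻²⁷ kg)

The magnetic force is always ⟂ v and does no work; only the electric force changes KE.
ΔKE = F_E · d = |q|E d = (1.602×10⁻¹⁹)(155)(0.104) ≈ 2.58×10⁻¹⁸ J.

ΔKE ≈ 2.58×10⁻¹⁸ J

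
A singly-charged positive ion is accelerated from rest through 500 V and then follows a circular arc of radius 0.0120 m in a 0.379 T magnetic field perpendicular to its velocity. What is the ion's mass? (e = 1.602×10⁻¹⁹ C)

m ≈ 3.31×10⁻²⁷ kg

Combine |q|V = ½mv² and r = mv/(|q|B): eliminate v to get m = qB²r²/(2V).
m = (1.602×10⁻¹⁹)(0.379)²(0.0120)²/(2·500) ≈ 3.31×10⁻²⁷ kg.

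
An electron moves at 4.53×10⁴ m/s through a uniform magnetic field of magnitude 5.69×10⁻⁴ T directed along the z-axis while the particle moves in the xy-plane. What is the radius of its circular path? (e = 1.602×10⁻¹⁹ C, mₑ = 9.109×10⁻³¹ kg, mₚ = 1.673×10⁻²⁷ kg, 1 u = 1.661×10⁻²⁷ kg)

The magnetic force provides the centripetal force: |q|vB = mv²/r.
r = mv/(|q|B) = (9.109×10⁻³¹)(4.53×10⁴)/((1.602×10⁻¹⁹)(5.69×10⁻⁴)) ≈ 4.53×10⁻⁴ m.

r ≈ 4.53×10⁻⁴ m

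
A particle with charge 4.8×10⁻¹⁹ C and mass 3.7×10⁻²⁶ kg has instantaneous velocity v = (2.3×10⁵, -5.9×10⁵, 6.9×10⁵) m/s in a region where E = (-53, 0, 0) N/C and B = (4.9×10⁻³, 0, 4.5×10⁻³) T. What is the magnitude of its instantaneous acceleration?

v×B = (-2660, 2350, 2890) N/C.
E + v×B = (-2710, 2350, 2890) N/C.
F = q(E + v×B) = (4.8×10⁻¹⁹ C)·(-2710, 2350, 2890) = (-1.30×10⁻¹⁵, 1.13×10⁻¹⁵, 1.39×10⁻¹⁵) N.
|a| = |F|/m = 2.210×10⁻¹⁵/3.7×10⁻²⁶ ≈ 5.97×10¹⁰ m/s².

|a| ≈ 5.97×10¹⁰ m/s²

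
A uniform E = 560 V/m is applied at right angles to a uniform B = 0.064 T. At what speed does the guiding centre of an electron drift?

v_d ≈ 8800 m/s

The steady drift has the magnetic force balancing the electric force, so v_d = E/B.
v_d = 560/0.064 = 8800 m/s.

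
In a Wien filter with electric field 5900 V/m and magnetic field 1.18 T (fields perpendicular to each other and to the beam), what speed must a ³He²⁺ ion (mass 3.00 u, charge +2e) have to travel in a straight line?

v = 5000 m/s

Straight-line motion ⇒ electric and magnetic forces cancel, so E = vB.
v = E/B = 5900/1.18 = 5000 m/s.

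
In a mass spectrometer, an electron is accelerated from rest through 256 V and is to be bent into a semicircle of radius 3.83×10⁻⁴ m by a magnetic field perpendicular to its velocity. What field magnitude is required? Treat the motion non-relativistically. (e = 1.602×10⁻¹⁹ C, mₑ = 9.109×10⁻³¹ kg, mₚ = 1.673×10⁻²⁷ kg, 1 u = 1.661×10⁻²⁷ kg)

v = √(2|q|V/m) = √(2·1.602×10⁻¹⁹·256/9.109×10⁻³¹) ≈ 9.489×10⁶ m/s.
B = mv/(|q|r) = (9.109×10⁻³¹)(9.489×10⁶)/((1.602×10⁻¹⁹)(3.83×10⁻⁴)) ≈ 0.141 T.

B ≈ 0.141 T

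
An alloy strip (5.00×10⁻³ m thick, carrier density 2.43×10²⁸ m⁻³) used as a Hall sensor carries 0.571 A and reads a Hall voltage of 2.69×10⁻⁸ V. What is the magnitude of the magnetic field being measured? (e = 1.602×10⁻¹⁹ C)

From V_H = IB/(n e t), B = V_H n e t / I.
B = (2.69×10⁻⁸)(2.43×10²⁸)(1.602×10⁻¹⁹)(5.00×10⁻³)/0.571 ≈ 0.917 T.

B ≈ 0.917 T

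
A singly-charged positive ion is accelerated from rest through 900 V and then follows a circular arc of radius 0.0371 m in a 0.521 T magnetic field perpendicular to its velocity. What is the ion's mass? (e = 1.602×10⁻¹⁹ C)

m ≈ 3.33×10⁻²⁶ kg

Combine |q|V = ½mv² and r = mv/(|q|B): eliminate v to get m = qB²r²/(2V).
m = (1.602×10⁻¹⁹)(0.521)²(0.0371)²/(2·900) ≈ 3.33×10⁻²⁶ kg.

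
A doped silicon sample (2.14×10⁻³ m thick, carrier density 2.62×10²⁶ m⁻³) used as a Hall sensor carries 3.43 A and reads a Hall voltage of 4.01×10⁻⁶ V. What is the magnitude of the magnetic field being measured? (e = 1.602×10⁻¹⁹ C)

B ≈ 0.105 T

From V_H = IB/(n e t), B = V_H n e t / I.
B = (4.01×10⁻⁶)(2.62×10²⁶)(1.602×10⁻¹⁹)(2.14×10⁻³)/3.43 ≈ 0.105 T.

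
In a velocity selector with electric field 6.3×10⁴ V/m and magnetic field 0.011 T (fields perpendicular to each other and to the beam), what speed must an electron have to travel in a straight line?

v = 5.7×10⁶ m/s

For undeflected motion the electric and magnetic forces balance: qE = qvB.
v = E/B = 6.3×10⁴/0.011 = 5.7×10⁶ m/s.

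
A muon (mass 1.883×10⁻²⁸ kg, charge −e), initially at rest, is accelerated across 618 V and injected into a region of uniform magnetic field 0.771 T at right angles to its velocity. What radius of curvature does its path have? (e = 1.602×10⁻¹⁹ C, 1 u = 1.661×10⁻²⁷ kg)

r ≈ 1.56×10⁻³ m

Acceleration: |q|V = ½mv² ⇒ v = √(2|q|V/m) = √(2·1.602×10⁻¹⁹·618/1.883×10⁻²⁸) ≈ 1.025×10⁶ m/s.
In the field: r = mv/(|q|B) = (1.883×10⁻²⁸)(1.025×10⁶)/((1.602×10⁻¹⁹)(0.771)) ≈ 1.56×10⁻³ m.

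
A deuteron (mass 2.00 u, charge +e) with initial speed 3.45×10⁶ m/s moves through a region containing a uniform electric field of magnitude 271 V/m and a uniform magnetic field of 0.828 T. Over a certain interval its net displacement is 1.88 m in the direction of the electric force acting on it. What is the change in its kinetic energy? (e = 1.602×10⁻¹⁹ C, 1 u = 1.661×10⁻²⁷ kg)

The magnetic force is always ⟂ v and does no work; only the electric force changes KE.
ΔKE = F_E · d = |q|E d = (1.602×10⁻¹⁹)(271)(1.88) ≈ 8.16×10⁻¹⁷ J.

ΔKE ≈ 8.16×10⁻¹⁷ J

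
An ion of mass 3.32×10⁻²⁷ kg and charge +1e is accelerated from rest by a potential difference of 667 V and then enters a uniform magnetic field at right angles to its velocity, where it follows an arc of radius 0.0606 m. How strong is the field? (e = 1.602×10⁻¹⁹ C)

v = √(2|q|V/m) = √(2·1.602×10⁻¹⁹·667/3.32×10⁻²⁷) ≈ 2.537×10⁵ m/s.
B = mv/(|q|r) = (3.32×10⁻²⁷)(2.537×10⁵)/((1.602×10⁻¹⁹)(0.0606)) ≈ 0.0868 T.

B ≈ 0.0868 T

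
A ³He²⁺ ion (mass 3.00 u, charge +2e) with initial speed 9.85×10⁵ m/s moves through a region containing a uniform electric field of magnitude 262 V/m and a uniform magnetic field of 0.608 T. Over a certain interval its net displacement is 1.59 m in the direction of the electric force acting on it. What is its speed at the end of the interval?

B does no work; ΔKE = |q|E d.
½mv_f² = ½mv₀² + |q|Ed = ½(4.983×10⁻²⁷)(9.85×10⁵)² + (3.204×10⁻¹⁹)(262)(1.59) ≈ 2.417×10⁻¹⁵ J + 1.335×10⁻¹⁶ J ≈ 2.551×10⁻¹⁵ J.
v_f = √(2·2.551×10⁻¹⁵/4.983×10⁻²⁷) ≈ 1.01×10⁶ m/s.

v_f ≈ 1.01×10⁶ m/s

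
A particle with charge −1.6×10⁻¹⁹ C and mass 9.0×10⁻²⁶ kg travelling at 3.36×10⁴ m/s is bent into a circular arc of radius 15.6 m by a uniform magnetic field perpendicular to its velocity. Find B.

B ≈ 1.21×10⁻³ T

From |q|vB = mv²/r, B = mv/(|q|r).
B = (9.0×10⁻²⁶)(3.36×10⁴)/((1.6×10⁻¹⁹)(15.6)) ≈ 1.21×10⁻³ T.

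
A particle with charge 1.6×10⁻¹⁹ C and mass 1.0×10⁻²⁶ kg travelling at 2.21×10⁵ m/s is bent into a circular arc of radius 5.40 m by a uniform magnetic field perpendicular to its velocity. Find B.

From |q|vB = mv²/r, B = mv/(|q|r).
B = (1.0×10⁻²⁶)(2.21×10⁵)/((1.6×10⁻¹⁹)(5.40)) ≈ 2.56×10⁻³ T.

B ≈ 2.56×10⁻³ T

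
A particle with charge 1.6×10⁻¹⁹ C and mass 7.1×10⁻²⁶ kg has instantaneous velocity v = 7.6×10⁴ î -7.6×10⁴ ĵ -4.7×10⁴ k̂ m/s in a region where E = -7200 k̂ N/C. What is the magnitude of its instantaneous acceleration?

|a| ≈ 1.62×10¹⁰ m/s²

Only an electric field acts, so F = qE = (1.6×10⁻¹⁹ C)·(0, 0, -7200) = (0, 0, -1.15×10⁻¹⁵) N.
|a| = |F|/m = 1.152×10⁻¹⁵/7.1×10⁻²⁶ ≈ 1.62×10¹⁰ m/s².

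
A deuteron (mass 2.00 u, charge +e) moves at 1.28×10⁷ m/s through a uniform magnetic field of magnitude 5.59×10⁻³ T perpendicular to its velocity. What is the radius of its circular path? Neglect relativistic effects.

r ≈ 47.5 m

The magnetic force provides the centripetal force: |q|vB = mv²/r.
r = mv/(|q|B) = (3.322×10⁻²⁷)(1.28×10⁷)/((1.602×10⁻¹⁹)(5.59×10⁻³)) ≈ 47.5 m.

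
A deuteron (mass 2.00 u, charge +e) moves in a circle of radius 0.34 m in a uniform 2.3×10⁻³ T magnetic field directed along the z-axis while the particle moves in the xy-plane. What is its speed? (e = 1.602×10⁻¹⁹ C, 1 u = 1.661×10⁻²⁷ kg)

From |q|vB = mv²/r, v = |q|Br/m.
v = (1.602×10⁻¹⁹)(2.3×10⁻³)(0.34)/3.322×10⁻²⁷ ≈ 3.8×10⁴ m/s.

v ≈ 3.8×10⁴ m/s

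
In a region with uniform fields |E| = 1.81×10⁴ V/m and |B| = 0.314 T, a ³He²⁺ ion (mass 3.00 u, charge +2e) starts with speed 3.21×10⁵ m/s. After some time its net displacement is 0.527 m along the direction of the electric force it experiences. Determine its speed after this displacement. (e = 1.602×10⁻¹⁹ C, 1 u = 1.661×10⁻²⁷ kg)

v_f ≈ 1.15×10⁶ m/s

B does no work; ΔKE = |q|E d.
½mv_f² = ½mv₀² + |q|Ed = ½(4.983×10⁻²⁷)(3.21×10⁵)² + (3.204×10⁻¹⁹)(1.81×10⁴)(0.527) ≈ 2.567×10⁻¹⁶ J + 3.056×10⁻¹⁵ J ≈ 3.313×10⁻¹⁵ J.
v_f = √(2·3.313×10⁻¹⁵/4.983×10⁻²⁷) ≈ 1.15×10⁶ m/s.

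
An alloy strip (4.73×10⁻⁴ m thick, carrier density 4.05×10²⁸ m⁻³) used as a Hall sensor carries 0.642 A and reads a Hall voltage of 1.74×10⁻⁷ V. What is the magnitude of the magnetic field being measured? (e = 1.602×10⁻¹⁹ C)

From V_H = IB/(n e t), B = V_H n e t / I.
B = (1.74×10⁻⁷)(4.05×10²⁸)(1.602×10⁻¹⁹)(4.73×10⁻⁴)/0.642 ≈ 0.832 T.

B ≈ 0.832 T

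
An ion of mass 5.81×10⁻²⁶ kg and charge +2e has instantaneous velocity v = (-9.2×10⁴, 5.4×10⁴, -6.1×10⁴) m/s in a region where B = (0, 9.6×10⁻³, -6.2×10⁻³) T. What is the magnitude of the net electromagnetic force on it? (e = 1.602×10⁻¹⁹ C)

v×B = (251, -570, -883) N/C.
F = q v×B = (3.204×10⁻¹⁹ C)·(251, -570, -883) = (8.04×10⁻¹⁷, -1.83×10⁻¹⁶, -2.83×10⁻¹⁶) N.
|F| = 3.46×10⁻¹⁶ N.

|F| ≈ 3.46×10⁻¹⁶ N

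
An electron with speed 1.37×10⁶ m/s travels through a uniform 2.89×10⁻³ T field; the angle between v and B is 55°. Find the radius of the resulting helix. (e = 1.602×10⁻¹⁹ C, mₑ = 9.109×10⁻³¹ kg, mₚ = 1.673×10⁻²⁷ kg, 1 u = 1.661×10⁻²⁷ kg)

v⊥ = v sinθ = 1.37×10⁶·sin55° ≈ 1.122×10⁶ m/s.
r = m v⊥/(|q|B) = (9.109×10⁻³¹)(1.122×10⁶)/((1.602×10⁻¹⁹)(2.89×10⁻³)) ≈ 2.21×10⁻³ m.

r ≈ 2.21×10⁻³ m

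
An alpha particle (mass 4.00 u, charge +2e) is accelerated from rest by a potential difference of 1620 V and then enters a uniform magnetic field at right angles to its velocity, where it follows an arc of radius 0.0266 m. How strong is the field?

B ≈ 0.308 T

v = √(2|q|V/m) = √(2·3.204×10⁻¹⁹·1620/6.644×10⁻²⁷) ≈ 3.953×10⁵ m/s.
B = mv/(|q|r) = (6.644×10⁻²⁷)(3.953×10⁵)/((3.204×10⁻¹⁹)(0.0266)) ≈ 0.308 T.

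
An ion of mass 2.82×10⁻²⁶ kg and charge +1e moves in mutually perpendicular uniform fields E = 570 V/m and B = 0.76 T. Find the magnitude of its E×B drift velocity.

The steady drift has the magnetic force balancing the electric force, so v_d = E/B.
v_d = 570/0.76 = 750 m/s.

v_d ≈ 750 m/s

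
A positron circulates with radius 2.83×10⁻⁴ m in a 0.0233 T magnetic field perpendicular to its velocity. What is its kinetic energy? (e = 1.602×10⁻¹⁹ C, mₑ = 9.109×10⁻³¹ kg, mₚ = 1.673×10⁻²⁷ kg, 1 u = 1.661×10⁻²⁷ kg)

KE ≈ 6.13×10⁻¹⁹ J

v = |q|Br/m, then KE = ½mv² = (qBr)²/(2m).
v = (1.602×10⁻¹⁹)(0.0233)(2.83×10⁻⁴)/9.109×10⁻³¹ ≈ 1.160×10⁶ m/s.
KE = ½(9.109×10⁻³¹)(1.160×10⁶)² ≈ 6.13×10⁻¹⁹ J.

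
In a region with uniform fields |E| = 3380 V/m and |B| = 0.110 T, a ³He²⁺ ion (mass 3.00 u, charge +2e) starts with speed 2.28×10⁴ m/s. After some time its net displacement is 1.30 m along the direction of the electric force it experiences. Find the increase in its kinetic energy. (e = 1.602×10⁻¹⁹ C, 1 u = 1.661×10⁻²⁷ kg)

ΔKE ≈ 1.41×10⁻¹⁵ J

The magnetic force is always ⟂ v and does no work; only the electric force changes KE.
ΔKE = F_E · d = |q|E d = (3.204×10⁻¹⁹)(3380)(1.30) ≈ 1.41×10⁻¹⁵ J.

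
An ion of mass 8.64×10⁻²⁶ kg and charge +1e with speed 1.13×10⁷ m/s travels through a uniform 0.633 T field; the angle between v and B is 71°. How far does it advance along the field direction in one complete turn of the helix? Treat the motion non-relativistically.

p ≈ 19.7 m

v∥ = v cosθ = 1.13×10⁷·cos71° ≈ 3.679×10⁶ m/s.
T = 2πm/(|q|B) = 2π(8.64×10⁻²⁶)/((1.602×10⁻¹⁹)(0.633)) ≈ 5.353×10⁻⁶ s.
pitch = v∥ T = (3.679×10⁶)(5.353×10⁻⁶) ≈ 19.7 m.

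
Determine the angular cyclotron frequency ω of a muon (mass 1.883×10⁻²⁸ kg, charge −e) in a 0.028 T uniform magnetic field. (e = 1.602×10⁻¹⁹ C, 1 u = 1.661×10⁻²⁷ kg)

ω = |q|B/m.
ω = (1.602×10⁻¹⁹)(0.028)/1.883×10⁻²⁸ ≈ 2.4×10⁷ rad/s.

ω ≈ 2.4×10⁷ rad/s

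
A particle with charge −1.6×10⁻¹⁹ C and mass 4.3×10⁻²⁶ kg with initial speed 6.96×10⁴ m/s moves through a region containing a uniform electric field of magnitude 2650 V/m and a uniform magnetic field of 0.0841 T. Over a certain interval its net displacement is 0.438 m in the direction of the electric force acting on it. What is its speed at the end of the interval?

B does no work; ΔKE = |q|E d.
½mv_f² = ½mv₀² + |q|Ed = ½(4.3×10⁻²⁶)(6.96×10⁴)² + (1.6×10⁻¹⁹)(2650)(0.438) ≈ 1.041×10⁻¹⁶ J + 1.857×10⁻¹⁶ J ≈ 2.899×10⁻¹⁶ J.
v_f = √(2·2.899×10⁻¹⁶/4.3×10⁻²⁶) ≈ 1.16×10⁵ m/s.

v_f ≈ 1.16×10⁵ m/s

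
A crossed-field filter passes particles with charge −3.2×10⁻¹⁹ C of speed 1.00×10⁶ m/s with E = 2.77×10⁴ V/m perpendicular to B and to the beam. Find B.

Balance of forces in the selector: qE = qvB ⇒ B = E/v.
B = 2.77×10⁴/1.00×10⁶ = 0.0277 T.

B = 0.0277 T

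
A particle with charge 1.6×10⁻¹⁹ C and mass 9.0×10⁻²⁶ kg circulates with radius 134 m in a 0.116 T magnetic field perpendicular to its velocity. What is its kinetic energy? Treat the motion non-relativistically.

KE ≈ 3.44×10⁻¹¹ J

v = |q|Br/m, then KE = ½mv² = (qBr)²/(2m).
v = (1.6×10⁻¹⁹)(0.116)(134)/9.0×10⁻²⁶ ≈ 2.763×10⁷ m/s.
KE = ½(9.0×10⁻²⁶)(2.763×10⁷)² ≈ 3.44×10⁻¹¹ J.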